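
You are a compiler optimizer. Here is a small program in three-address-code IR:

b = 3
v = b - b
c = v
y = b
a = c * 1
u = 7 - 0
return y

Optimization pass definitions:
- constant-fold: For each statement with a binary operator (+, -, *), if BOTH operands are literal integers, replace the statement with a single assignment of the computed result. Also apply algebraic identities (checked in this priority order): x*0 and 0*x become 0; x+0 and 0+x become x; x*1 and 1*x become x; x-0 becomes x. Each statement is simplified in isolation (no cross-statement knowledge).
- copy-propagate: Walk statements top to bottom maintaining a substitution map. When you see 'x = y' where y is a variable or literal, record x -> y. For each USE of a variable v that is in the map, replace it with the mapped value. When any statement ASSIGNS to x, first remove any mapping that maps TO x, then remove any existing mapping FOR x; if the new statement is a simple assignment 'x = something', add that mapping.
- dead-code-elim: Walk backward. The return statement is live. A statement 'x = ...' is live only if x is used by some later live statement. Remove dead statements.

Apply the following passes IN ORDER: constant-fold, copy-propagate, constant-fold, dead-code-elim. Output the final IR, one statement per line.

Initial IR:
  b = 3
  v = b - b
  c = v
  y = b
  a = c * 1
  u = 7 - 0
  return y
After constant-fold (7 stmts):
  b = 3
  v = b - b
  c = v
  y = b
  a = c
  u = 7
  return y
After copy-propagate (7 stmts):
  b = 3
  v = 3 - 3
  c = v
  y = 3
  a = v
  u = 7
  return 3
After constant-fold (7 stmts):
  b = 3
  v = 0
  c = v
  y = 3
  a = v
  u = 7
  return 3
After dead-code-elim (1 stmts):
  return 3

Answer: return 3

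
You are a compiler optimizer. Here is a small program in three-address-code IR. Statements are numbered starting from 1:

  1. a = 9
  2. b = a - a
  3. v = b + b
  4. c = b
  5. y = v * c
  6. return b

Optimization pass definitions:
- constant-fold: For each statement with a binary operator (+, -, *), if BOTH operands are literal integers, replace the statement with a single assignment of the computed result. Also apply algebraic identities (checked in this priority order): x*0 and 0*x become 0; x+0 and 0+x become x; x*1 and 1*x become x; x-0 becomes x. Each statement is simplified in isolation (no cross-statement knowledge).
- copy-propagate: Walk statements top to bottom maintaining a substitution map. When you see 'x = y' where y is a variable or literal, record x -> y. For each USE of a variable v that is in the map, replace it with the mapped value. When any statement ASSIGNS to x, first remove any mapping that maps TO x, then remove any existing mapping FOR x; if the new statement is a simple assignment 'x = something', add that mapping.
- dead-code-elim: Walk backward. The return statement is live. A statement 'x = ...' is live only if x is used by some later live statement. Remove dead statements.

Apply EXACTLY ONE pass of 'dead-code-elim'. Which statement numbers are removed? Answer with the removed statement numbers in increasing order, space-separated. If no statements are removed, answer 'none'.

Backward liveness scan:
Stmt 1 'a = 9': KEEP (a is live); live-in = []
Stmt 2 'b = a - a': KEEP (b is live); live-in = ['a']
Stmt 3 'v = b + b': DEAD (v not in live set ['b'])
Stmt 4 'c = b': DEAD (c not in live set ['b'])
Stmt 5 'y = v * c': DEAD (y not in live set ['b'])
Stmt 6 'return b': KEEP (return); live-in = ['b']
Removed statement numbers: [3, 4, 5]
Surviving IR:
  a = 9
  b = a - a
  return b

Answer: 3 4 5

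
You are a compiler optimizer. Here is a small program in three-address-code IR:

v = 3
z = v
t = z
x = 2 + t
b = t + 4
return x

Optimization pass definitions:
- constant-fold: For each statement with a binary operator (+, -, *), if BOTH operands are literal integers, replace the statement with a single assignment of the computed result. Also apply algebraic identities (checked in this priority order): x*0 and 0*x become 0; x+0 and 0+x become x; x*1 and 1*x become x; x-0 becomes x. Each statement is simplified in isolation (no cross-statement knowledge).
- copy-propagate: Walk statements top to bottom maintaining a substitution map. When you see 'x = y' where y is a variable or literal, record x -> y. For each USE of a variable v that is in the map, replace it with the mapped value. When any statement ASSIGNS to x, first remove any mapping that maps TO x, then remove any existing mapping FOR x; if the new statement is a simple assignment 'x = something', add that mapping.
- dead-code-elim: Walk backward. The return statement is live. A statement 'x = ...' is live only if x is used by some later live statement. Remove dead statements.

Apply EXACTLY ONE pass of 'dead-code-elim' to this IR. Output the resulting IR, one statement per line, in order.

Answer: v = 3
z = v
t = z
x = 2 + t
return x

Derivation:
Applying dead-code-elim statement-by-statement:
  [6] return x  -> KEEP (return); live=['x']
  [5] b = t + 4  -> DEAD (b not live)
  [4] x = 2 + t  -> KEEP; live=['t']
  [3] t = z  -> KEEP; live=['z']
  [2] z = v  -> KEEP; live=['v']
  [1] v = 3  -> KEEP; live=[]
Result (5 stmts):
  v = 3
  z = v
  t = z
  x = 2 + t
  return x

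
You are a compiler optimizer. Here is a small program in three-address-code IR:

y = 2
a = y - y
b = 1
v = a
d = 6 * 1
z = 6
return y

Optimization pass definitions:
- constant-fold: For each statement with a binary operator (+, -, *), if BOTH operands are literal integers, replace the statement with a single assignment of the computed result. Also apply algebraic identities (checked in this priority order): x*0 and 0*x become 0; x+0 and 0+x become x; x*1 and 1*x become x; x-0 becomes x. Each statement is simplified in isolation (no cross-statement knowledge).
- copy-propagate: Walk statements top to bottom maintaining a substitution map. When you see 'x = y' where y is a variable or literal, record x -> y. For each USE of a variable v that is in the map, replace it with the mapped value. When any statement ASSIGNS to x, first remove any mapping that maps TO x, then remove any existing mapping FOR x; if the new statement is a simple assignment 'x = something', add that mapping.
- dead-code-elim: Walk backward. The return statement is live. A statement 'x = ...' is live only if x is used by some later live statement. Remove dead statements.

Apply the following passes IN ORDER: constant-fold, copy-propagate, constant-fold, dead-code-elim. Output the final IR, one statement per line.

Initial IR:
  y = 2
  a = y - y
  b = 1
  v = a
  d = 6 * 1
  z = 6
  return y
After constant-fold (7 stmts):
  y = 2
  a = y - y
  b = 1
  v = a
  d = 6
  z = 6
  return y
After copy-propagate (7 stmts):
  y = 2
  a = 2 - 2
  b = 1
  v = a
  d = 6
  z = 6
  return 2
After constant-fold (7 stmts):
  y = 2
  a = 0
  b = 1
  v = a
  d = 6
  z = 6
  return 2
After dead-code-elim (1 stmts):
  return 2

Answer: return 2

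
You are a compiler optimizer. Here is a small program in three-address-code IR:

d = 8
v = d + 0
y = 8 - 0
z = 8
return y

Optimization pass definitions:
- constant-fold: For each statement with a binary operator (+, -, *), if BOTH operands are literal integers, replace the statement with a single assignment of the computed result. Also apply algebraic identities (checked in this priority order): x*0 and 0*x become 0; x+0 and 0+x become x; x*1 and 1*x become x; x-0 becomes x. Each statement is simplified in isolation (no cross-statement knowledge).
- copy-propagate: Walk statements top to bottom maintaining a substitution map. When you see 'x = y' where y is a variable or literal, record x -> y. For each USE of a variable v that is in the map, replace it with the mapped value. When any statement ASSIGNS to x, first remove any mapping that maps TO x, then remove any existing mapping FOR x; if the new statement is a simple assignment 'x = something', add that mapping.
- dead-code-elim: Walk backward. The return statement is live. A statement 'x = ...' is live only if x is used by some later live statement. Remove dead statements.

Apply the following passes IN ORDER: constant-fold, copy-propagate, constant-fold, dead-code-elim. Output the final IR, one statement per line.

Answer: return 8

Derivation:
Initial IR:
  d = 8
  v = d + 0
  y = 8 - 0
  z = 8
  return y
After constant-fold (5 stmts):
  d = 8
  v = d
  y = 8
  z = 8
  return y
After copy-propagate (5 stmts):
  d = 8
  v = 8
  y = 8
  z = 8
  return 8
After constant-fold (5 stmts):
  d = 8
  v = 8
  y = 8
  z = 8
  return 8
After dead-code-elim (1 stmts):
  return 8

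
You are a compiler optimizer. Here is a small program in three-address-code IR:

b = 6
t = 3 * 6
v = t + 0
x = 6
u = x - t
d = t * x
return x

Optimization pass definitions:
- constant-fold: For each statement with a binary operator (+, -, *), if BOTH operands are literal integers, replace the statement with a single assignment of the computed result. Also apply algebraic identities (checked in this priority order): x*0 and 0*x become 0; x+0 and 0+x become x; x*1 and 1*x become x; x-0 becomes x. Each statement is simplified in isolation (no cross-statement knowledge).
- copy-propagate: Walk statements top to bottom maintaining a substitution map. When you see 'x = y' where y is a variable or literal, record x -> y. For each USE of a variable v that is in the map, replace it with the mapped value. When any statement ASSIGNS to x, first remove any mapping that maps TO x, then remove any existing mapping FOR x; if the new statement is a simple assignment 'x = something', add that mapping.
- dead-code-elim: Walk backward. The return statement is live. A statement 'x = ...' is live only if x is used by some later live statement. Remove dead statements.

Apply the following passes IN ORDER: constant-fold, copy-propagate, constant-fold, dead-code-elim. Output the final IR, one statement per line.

Answer: return 6

Derivation:
Initial IR:
  b = 6
  t = 3 * 6
  v = t + 0
  x = 6
  u = x - t
  d = t * x
  return x
After constant-fold (7 stmts):
  b = 6
  t = 18
  v = t
  x = 6
  u = x - t
  d = t * x
  return x
After copy-propagate (7 stmts):
  b = 6
  t = 18
  v = 18
  x = 6
  u = 6 - 18
  d = 18 * 6
  return 6
After constant-fold (7 stmts):
  b = 6
  t = 18
  v = 18
  x = 6
  u = -12
  d = 108
  return 6
After dead-code-elim (1 stmts):
  return 6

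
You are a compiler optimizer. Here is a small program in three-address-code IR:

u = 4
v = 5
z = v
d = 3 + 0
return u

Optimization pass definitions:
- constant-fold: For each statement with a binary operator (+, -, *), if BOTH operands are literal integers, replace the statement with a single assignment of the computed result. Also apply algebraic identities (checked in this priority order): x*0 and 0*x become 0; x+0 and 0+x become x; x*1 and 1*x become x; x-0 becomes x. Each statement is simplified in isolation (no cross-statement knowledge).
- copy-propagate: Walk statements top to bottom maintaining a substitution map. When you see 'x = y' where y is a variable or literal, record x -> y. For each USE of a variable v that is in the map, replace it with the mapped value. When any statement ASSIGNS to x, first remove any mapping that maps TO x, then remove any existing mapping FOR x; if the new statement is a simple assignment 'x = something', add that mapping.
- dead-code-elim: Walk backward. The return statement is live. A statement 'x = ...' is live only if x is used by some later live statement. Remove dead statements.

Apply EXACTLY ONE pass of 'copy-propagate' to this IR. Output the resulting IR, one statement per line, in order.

Applying copy-propagate statement-by-statement:
  [1] u = 4  (unchanged)
  [2] v = 5  (unchanged)
  [3] z = v  -> z = 5
  [4] d = 3 + 0  (unchanged)
  [5] return u  -> return 4
Result (5 stmts):
  u = 4
  v = 5
  z = 5
  d = 3 + 0
  return 4

Answer: u = 4
v = 5
z = 5
d = 3 + 0
return 4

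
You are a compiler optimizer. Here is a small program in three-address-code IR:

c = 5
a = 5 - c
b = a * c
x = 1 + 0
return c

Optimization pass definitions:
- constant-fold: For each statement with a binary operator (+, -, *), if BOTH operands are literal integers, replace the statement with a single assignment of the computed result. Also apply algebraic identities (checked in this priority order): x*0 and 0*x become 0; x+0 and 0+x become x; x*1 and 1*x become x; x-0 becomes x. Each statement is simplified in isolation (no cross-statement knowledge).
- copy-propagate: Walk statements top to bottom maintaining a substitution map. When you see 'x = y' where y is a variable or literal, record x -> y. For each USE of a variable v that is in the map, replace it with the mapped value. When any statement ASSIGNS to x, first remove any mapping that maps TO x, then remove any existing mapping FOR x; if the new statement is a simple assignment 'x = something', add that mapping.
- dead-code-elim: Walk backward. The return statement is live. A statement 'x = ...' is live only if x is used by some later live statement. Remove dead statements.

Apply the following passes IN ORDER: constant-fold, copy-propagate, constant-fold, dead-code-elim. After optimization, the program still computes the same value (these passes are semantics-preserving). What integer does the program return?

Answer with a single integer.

Initial IR:
  c = 5
  a = 5 - c
  b = a * c
  x = 1 + 0
  return c
After constant-fold (5 stmts):
  c = 5
  a = 5 - c
  b = a * c
  x = 1
  return c
After copy-propagate (5 stmts):
  c = 5
  a = 5 - 5
  b = a * 5
  x = 1
  return 5
After constant-fold (5 stmts):
  c = 5
  a = 0
  b = a * 5
  x = 1
  return 5
After dead-code-elim (1 stmts):
  return 5
Evaluate:
  c = 5  =>  c = 5
  a = 5 - c  =>  a = 0
  b = a * c  =>  b = 0
  x = 1 + 0  =>  x = 1
  return c = 5

Answer: 5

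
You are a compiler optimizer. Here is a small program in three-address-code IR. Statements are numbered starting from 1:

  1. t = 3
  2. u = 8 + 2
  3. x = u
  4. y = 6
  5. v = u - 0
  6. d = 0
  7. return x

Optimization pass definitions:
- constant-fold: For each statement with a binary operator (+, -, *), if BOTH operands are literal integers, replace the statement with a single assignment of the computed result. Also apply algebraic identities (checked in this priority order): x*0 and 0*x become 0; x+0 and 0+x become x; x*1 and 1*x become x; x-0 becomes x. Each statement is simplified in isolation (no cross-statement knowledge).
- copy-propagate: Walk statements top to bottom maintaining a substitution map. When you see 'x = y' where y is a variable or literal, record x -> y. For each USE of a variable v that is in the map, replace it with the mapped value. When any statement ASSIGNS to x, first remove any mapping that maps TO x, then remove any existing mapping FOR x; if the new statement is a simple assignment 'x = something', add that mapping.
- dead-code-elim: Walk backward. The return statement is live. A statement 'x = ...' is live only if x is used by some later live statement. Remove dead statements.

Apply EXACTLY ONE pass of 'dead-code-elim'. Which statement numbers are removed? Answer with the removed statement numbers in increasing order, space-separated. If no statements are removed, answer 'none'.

Answer: 1 4 5 6

Derivation:
Backward liveness scan:
Stmt 1 't = 3': DEAD (t not in live set [])
Stmt 2 'u = 8 + 2': KEEP (u is live); live-in = []
Stmt 3 'x = u': KEEP (x is live); live-in = ['u']
Stmt 4 'y = 6': DEAD (y not in live set ['x'])
Stmt 5 'v = u - 0': DEAD (v not in live set ['x'])
Stmt 6 'd = 0': DEAD (d not in live set ['x'])
Stmt 7 'return x': KEEP (return); live-in = ['x']
Removed statement numbers: [1, 4, 5, 6]
Surviving IR:
  u = 8 + 2
  x = u
  return x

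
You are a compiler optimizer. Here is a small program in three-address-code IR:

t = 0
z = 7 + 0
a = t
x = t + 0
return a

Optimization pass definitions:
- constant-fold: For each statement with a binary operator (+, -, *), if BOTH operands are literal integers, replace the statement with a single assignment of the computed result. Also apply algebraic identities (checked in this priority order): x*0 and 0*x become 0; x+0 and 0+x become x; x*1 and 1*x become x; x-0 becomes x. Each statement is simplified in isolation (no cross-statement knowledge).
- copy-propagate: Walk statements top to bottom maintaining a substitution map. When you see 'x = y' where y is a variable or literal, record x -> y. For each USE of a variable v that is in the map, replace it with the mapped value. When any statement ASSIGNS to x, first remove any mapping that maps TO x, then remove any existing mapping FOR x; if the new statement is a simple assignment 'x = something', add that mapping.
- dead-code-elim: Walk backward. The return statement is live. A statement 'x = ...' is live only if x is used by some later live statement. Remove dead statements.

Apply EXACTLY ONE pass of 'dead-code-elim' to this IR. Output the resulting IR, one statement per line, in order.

Applying dead-code-elim statement-by-statement:
  [5] return a  -> KEEP (return); live=['a']
  [4] x = t + 0  -> DEAD (x not live)
  [3] a = t  -> KEEP; live=['t']
  [2] z = 7 + 0  -> DEAD (z not live)
  [1] t = 0  -> KEEP; live=[]
Result (3 stmts):
  t = 0
  a = t
  return a

Answer: t = 0
a = t
return a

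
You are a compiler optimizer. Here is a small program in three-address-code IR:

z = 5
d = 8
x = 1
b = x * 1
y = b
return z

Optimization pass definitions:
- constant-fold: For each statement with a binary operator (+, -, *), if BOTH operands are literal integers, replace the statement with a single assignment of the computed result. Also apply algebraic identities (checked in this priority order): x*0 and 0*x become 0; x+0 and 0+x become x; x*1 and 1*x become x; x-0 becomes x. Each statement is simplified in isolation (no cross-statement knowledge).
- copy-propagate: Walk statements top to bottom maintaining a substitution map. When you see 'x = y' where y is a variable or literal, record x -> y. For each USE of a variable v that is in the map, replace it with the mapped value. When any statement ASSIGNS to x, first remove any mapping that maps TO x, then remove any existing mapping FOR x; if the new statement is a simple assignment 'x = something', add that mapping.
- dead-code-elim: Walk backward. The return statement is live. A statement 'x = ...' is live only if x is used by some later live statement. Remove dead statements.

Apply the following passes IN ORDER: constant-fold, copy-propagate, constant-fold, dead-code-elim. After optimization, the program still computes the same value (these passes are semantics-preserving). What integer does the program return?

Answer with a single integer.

Initial IR:
  z = 5
  d = 8
  x = 1
  b = x * 1
  y = b
  return z
After constant-fold (6 stmts):
  z = 5
  d = 8
  x = 1
  b = x
  y = b
  return z
After copy-propagate (6 stmts):
  z = 5
  d = 8
  x = 1
  b = 1
  y = 1
  return 5
After constant-fold (6 stmts):
  z = 5
  d = 8
  x = 1
  b = 1
  y = 1
  return 5
After dead-code-elim (1 stmts):
  return 5
Evaluate:
  z = 5  =>  z = 5
  d = 8  =>  d = 8
  x = 1  =>  x = 1
  b = x * 1  =>  b = 1
  y = b  =>  y = 1
  return z = 5

Answer: 5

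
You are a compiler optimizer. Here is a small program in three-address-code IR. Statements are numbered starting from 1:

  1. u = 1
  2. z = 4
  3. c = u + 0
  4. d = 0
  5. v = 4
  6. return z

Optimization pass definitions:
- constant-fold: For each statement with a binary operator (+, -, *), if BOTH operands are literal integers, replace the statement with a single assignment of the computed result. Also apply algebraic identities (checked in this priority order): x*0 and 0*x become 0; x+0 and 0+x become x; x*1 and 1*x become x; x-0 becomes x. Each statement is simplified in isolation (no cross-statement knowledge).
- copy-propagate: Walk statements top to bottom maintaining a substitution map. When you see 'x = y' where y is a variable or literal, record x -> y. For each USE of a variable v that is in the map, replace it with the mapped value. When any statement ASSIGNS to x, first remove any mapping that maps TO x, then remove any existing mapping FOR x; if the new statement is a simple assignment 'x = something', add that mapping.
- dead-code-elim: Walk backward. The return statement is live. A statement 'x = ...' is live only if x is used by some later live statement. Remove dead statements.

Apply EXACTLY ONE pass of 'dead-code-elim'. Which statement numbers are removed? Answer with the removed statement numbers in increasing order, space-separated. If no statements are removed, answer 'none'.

Backward liveness scan:
Stmt 1 'u = 1': DEAD (u not in live set [])
Stmt 2 'z = 4': KEEP (z is live); live-in = []
Stmt 3 'c = u + 0': DEAD (c not in live set ['z'])
Stmt 4 'd = 0': DEAD (d not in live set ['z'])
Stmt 5 'v = 4': DEAD (v not in live set ['z'])
Stmt 6 'return z': KEEP (return); live-in = ['z']
Removed statement numbers: [1, 3, 4, 5]
Surviving IR:
  z = 4
  return z

Answer: 1 3 4 5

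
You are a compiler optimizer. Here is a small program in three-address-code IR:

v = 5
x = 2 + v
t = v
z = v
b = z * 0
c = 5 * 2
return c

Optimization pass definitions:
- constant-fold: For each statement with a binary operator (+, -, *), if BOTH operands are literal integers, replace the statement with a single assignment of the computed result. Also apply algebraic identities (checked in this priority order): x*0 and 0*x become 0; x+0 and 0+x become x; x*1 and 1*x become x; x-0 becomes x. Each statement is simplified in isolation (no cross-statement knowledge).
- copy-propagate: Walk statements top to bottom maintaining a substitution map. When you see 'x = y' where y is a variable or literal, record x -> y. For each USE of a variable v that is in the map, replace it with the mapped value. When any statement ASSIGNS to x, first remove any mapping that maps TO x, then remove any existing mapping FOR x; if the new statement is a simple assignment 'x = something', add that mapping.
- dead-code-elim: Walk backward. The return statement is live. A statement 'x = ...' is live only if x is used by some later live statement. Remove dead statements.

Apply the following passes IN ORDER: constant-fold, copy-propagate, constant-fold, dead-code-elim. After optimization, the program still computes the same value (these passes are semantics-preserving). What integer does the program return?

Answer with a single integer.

Initial IR:
  v = 5
  x = 2 + v
  t = v
  z = v
  b = z * 0
  c = 5 * 2
  return c
After constant-fold (7 stmts):
  v = 5
  x = 2 + v
  t = v
  z = v
  b = 0
  c = 10
  return c
After copy-propagate (7 stmts):
  v = 5
  x = 2 + 5
  t = 5
  z = 5
  b = 0
  c = 10
  return 10
After constant-fold (7 stmts):
  v = 5
  x = 7
  t = 5
  z = 5
  b = 0
  c = 10
  return 10
After dead-code-elim (1 stmts):
  return 10
Evaluate:
  v = 5  =>  v = 5
  x = 2 + v  =>  x = 7
  t = v  =>  t = 5
  z = v  =>  z = 5
  b = z * 0  =>  b = 0
  c = 5 * 2  =>  c = 10
  return c = 10

Answer: 10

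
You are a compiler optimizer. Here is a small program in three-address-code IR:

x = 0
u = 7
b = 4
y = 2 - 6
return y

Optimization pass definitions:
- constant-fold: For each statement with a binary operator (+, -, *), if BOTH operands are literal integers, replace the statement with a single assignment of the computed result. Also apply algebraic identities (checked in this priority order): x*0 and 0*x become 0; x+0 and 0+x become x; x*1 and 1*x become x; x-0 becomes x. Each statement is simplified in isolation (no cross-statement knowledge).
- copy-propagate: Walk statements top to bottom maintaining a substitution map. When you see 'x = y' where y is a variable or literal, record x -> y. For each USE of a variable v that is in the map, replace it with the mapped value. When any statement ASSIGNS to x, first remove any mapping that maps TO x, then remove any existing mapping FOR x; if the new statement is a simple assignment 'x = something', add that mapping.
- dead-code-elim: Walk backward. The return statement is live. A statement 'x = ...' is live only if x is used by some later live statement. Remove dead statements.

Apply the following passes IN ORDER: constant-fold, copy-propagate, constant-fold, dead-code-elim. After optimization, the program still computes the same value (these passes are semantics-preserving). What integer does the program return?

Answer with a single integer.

Initial IR:
  x = 0
  u = 7
  b = 4
  y = 2 - 6
  return y
After constant-fold (5 stmts):
  x = 0
  u = 7
  b = 4
  y = -4
  return y
After copy-propagate (5 stmts):
  x = 0
  u = 7
  b = 4
  y = -4
  return -4
After constant-fold (5 stmts):
  x = 0
  u = 7
  b = 4
  y = -4
  return -4
After dead-code-elim (1 stmts):
  return -4
Evaluate:
  x = 0  =>  x = 0
  u = 7  =>  u = 7
  b = 4  =>  b = 4
  y = 2 - 6  =>  y = -4
  return y = -4

Answer: -4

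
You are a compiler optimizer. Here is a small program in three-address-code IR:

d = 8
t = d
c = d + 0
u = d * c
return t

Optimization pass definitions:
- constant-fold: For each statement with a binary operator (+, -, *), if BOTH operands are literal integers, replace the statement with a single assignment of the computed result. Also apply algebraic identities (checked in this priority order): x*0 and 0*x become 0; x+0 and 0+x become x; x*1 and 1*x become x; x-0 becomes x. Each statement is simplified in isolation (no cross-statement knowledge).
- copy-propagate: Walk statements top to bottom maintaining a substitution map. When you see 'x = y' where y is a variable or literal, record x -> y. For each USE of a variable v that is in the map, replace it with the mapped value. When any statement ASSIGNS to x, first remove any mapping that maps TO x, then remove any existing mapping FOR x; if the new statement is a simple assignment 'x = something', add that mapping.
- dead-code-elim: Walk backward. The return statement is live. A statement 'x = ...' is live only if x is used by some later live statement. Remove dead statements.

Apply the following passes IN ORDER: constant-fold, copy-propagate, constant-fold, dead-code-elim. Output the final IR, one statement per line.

Answer: return 8

Derivation:
Initial IR:
  d = 8
  t = d
  c = d + 0
  u = d * c
  return t
After constant-fold (5 stmts):
  d = 8
  t = d
  c = d
  u = d * c
  return t
After copy-propagate (5 stmts):
  d = 8
  t = 8
  c = 8
  u = 8 * 8
  return 8
After constant-fold (5 stmts):
  d = 8
  t = 8
  c = 8
  u = 64
  return 8
After dead-code-elim (1 stmts):
  return 8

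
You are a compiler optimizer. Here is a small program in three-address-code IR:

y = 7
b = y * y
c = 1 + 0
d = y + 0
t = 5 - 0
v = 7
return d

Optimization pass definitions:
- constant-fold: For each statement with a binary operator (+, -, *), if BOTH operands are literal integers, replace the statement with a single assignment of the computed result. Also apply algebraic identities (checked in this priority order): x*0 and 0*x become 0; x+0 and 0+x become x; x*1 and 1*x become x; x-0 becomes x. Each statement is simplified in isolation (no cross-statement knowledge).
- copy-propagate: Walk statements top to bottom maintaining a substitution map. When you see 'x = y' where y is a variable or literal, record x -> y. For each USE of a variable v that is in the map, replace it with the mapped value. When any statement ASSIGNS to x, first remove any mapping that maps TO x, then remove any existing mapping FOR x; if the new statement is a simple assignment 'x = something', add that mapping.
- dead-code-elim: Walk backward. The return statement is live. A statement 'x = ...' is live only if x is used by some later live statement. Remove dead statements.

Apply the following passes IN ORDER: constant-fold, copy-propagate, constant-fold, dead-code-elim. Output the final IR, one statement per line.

Answer: return 7

Derivation:
Initial IR:
  y = 7
  b = y * y
  c = 1 + 0
  d = y + 0
  t = 5 - 0
  v = 7
  return d
After constant-fold (7 stmts):
  y = 7
  b = y * y
  c = 1
  d = y
  t = 5
  v = 7
  return d
After copy-propagate (7 stmts):
  y = 7
  b = 7 * 7
  c = 1
  d = 7
  t = 5
  v = 7
  return 7
After constant-fold (7 stmts):
  y = 7
  b = 49
  c = 1
  d = 7
  t = 5
  v = 7
  return 7
After dead-code-elim (1 stmts):
  return 7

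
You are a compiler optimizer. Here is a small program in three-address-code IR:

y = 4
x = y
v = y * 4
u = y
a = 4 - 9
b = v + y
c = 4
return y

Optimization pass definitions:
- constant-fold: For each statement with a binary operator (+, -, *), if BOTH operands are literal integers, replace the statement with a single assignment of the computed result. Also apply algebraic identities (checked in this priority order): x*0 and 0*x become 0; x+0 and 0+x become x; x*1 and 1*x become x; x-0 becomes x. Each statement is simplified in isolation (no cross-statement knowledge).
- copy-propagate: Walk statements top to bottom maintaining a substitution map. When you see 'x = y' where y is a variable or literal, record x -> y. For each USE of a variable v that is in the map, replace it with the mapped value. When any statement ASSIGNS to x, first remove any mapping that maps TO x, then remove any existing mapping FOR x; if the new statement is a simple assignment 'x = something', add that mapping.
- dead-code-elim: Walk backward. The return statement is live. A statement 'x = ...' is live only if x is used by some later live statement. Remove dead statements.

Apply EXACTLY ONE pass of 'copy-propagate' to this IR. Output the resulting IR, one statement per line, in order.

Answer: y = 4
x = 4
v = 4 * 4
u = 4
a = 4 - 9
b = v + 4
c = 4
return 4

Derivation:
Applying copy-propagate statement-by-statement:
  [1] y = 4  (unchanged)
  [2] x = y  -> x = 4
  [3] v = y * 4  -> v = 4 * 4
  [4] u = y  -> u = 4
  [5] a = 4 - 9  (unchanged)
  [6] b = v + y  -> b = v + 4
  [7] c = 4  (unchanged)
  [8] return y  -> return 4
Result (8 stmts):
  y = 4
  x = 4
  v = 4 * 4
  u = 4
  a = 4 - 9
  b = v + 4
  c = 4
  return 4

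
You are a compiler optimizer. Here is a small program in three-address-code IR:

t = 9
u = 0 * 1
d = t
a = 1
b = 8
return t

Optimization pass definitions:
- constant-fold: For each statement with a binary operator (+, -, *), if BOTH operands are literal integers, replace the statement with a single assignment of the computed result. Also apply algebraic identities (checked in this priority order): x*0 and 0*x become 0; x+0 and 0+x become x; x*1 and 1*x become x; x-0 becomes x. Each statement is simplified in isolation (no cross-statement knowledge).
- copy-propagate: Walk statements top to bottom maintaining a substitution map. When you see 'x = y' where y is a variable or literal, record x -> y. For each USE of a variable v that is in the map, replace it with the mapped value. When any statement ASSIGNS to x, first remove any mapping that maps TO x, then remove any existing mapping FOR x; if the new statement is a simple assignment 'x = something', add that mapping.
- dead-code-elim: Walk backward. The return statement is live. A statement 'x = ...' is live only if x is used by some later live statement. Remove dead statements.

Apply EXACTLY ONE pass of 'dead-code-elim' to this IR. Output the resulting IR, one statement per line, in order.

Answer: t = 9
return t

Derivation:
Applying dead-code-elim statement-by-statement:
  [6] return t  -> KEEP (return); live=['t']
  [5] b = 8  -> DEAD (b not live)
  [4] a = 1  -> DEAD (a not live)
  [3] d = t  -> DEAD (d not live)
  [2] u = 0 * 1  -> DEAD (u not live)
  [1] t = 9  -> KEEP; live=[]
Result (2 stmts):
  t = 9
  return t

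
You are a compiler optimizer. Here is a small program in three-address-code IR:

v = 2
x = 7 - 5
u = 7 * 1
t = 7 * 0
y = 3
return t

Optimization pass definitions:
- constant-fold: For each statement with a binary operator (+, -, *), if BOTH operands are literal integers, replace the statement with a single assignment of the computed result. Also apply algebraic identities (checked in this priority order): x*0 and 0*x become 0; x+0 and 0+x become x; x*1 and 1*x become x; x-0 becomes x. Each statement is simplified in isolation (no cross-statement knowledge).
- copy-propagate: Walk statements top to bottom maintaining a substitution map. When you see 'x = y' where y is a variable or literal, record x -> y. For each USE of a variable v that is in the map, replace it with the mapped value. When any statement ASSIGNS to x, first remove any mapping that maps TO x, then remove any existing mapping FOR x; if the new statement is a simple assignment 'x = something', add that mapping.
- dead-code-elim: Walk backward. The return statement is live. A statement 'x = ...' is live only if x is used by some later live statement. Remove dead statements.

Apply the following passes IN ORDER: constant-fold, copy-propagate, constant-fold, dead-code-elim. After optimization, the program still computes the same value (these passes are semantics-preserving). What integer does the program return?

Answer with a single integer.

Answer: 0

Derivation:
Initial IR:
  v = 2
  x = 7 - 5
  u = 7 * 1
  t = 7 * 0
  y = 3
  return t
After constant-fold (6 stmts):
  v = 2
  x = 2
  u = 7
  t = 0
  y = 3
  return t
After copy-propagate (6 stmts):
  v = 2
  x = 2
  u = 7
  t = 0
  y = 3
  return 0
After constant-fold (6 stmts):
  v = 2
  x = 2
  u = 7
  t = 0
  y = 3
  return 0
After dead-code-elim (1 stmts):
  return 0
Evaluate:
  v = 2  =>  v = 2
  x = 7 - 5  =>  x = 2
  u = 7 * 1  =>  u = 7
  t = 7 * 0  =>  t = 0
  y = 3  =>  y = 3
  return t = 0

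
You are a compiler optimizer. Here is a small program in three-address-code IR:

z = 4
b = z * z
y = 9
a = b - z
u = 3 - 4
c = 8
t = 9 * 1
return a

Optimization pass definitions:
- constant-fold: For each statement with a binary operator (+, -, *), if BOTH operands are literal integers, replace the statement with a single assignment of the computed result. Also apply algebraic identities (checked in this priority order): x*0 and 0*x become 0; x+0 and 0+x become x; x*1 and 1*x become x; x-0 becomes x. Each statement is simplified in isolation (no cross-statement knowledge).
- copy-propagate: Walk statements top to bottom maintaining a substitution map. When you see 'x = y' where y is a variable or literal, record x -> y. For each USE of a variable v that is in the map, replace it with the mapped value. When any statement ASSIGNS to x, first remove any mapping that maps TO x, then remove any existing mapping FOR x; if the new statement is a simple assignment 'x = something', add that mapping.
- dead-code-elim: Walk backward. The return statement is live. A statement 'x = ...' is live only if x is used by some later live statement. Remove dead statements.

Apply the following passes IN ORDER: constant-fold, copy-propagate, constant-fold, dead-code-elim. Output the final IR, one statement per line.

Answer: b = 16
a = b - 4
return a

Derivation:
Initial IR:
  z = 4
  b = z * z
  y = 9
  a = b - z
  u = 3 - 4
  c = 8
  t = 9 * 1
  return a
After constant-fold (8 stmts):
  z = 4
  b = z * z
  y = 9
  a = b - z
  u = -1
  c = 8
  t = 9
  return a
After copy-propagate (8 stmts):
  z = 4
  b = 4 * 4
  y = 9
  a = b - 4
  u = -1
  c = 8
  t = 9
  return a
After constant-fold (8 stmts):
  z = 4
  b = 16
  y = 9
  a = b - 4
  u = -1
  c = 8
  t = 9
  return a
After dead-code-elim (3 stmts):
  b = 16
  a = b - 4
  return a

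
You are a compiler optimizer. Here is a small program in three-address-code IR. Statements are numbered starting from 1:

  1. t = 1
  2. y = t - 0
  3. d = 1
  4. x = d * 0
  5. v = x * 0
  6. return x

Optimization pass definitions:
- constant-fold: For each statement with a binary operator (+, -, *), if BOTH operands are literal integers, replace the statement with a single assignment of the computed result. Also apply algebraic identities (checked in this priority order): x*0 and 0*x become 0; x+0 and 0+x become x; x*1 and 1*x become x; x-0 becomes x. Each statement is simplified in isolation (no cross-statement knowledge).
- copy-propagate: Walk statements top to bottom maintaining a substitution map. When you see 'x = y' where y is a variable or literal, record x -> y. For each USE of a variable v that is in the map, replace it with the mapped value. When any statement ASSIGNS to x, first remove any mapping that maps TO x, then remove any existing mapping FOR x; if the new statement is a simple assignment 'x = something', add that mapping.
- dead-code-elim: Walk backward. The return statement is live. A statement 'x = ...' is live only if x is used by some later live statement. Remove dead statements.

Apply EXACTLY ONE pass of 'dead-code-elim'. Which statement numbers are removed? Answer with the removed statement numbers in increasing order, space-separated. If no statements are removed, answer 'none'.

Answer: 1 2 5

Derivation:
Backward liveness scan:
Stmt 1 't = 1': DEAD (t not in live set [])
Stmt 2 'y = t - 0': DEAD (y not in live set [])
Stmt 3 'd = 1': KEEP (d is live); live-in = []
Stmt 4 'x = d * 0': KEEP (x is live); live-in = ['d']
Stmt 5 'v = x * 0': DEAD (v not in live set ['x'])
Stmt 6 'return x': KEEP (return); live-in = ['x']
Removed statement numbers: [1, 2, 5]
Surviving IR:
  d = 1
  x = d * 0
  return x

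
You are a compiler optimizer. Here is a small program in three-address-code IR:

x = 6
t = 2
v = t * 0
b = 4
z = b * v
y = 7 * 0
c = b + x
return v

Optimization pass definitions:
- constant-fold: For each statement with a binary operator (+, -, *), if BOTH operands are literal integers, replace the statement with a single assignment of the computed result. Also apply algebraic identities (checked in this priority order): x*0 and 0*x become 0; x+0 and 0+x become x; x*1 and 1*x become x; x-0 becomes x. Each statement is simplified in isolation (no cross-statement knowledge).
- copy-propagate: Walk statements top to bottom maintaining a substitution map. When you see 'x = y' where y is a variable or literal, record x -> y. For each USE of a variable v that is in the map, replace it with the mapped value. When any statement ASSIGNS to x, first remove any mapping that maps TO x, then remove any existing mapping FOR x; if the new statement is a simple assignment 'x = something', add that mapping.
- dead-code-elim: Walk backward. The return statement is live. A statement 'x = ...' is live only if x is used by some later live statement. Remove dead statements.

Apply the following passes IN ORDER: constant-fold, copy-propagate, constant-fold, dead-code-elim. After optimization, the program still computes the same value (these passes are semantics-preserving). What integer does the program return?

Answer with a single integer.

Initial IR:
  x = 6
  t = 2
  v = t * 0
  b = 4
  z = b * v
  y = 7 * 0
  c = b + x
  return v
After constant-fold (8 stmts):
  x = 6
  t = 2
  v = 0
  b = 4
  z = b * v
  y = 0
  c = b + x
  return v
After copy-propagate (8 stmts):
  x = 6
  t = 2
  v = 0
  b = 4
  z = 4 * 0
  y = 0
  c = 4 + 6
  return 0
After constant-fold (8 stmts):
  x = 6
  t = 2
  v = 0
  b = 4
  z = 0
  y = 0
  c = 10
  return 0
After dead-code-elim (1 stmts):
  return 0
Evaluate:
  x = 6  =>  x = 6
  t = 2  =>  t = 2
  v = t * 0  =>  v = 0
  b = 4  =>  b = 4
  z = b * v  =>  z = 0
  y = 7 * 0  =>  y = 0
  c = b + x  =>  c = 10
  return v = 0

Answer: 0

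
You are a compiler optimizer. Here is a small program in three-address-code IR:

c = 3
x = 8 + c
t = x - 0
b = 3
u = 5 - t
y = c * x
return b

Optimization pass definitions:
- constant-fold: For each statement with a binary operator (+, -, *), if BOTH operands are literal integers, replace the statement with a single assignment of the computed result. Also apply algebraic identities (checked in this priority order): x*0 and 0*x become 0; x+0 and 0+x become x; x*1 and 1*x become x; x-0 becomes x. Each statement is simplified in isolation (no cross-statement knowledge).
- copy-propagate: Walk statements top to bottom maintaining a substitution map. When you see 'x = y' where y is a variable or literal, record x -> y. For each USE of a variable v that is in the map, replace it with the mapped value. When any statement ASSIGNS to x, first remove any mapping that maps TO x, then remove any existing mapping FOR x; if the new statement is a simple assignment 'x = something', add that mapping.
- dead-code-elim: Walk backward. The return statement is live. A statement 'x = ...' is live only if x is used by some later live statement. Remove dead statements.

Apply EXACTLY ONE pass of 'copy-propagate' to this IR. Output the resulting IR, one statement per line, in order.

Applying copy-propagate statement-by-statement:
  [1] c = 3  (unchanged)
  [2] x = 8 + c  -> x = 8 + 3
  [3] t = x - 0  (unchanged)
  [4] b = 3  (unchanged)
  [5] u = 5 - t  (unchanged)
  [6] y = c * x  -> y = 3 * x
  [7] return b  -> return 3
Result (7 stmts):
  c = 3
  x = 8 + 3
  t = x - 0
  b = 3
  u = 5 - t
  y = 3 * x
  return 3

Answer: c = 3
x = 8 + 3
t = x - 0
b = 3
u = 5 - t
y = 3 * x
return 3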